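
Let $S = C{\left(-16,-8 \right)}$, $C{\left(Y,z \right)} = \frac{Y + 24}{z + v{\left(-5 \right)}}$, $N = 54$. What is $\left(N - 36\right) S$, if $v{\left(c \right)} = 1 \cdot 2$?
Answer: $-24$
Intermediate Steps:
$v{\left(c \right)} = 2$
$C{\left(Y,z \right)} = \frac{24 + Y}{2 + z}$ ($C{\left(Y,z \right)} = \frac{Y + 24}{z + 2} = \frac{24 + Y}{2 + z}$)
$S = - \frac{4}{3}$ ($S = \frac{24 - 16}{2 - 8} = \frac{1}{-6} \cdot 8 = \left(- \frac{1}{6}\right) 8 = - \frac{4}{3} \approx -1.3333$)
$\left(N - 36\right) S = \left(54 - 36\right) \left(- \frac{4}{3}\right) = 18 \left(- \frac{4}{3}\right) = -24$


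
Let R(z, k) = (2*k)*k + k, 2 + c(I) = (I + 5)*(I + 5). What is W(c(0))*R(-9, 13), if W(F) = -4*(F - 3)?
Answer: -28080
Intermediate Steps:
c(I) = -2 + (5 + I)² (c(I) = -2 + (I + 5)*(I + 5) = -2 + (5 + I)*(5 + I) = -2 + (5 + I)²)
W(F) = 12 - 4*F (W(F) = -4*(-3 + F) = 12 - 4*F)
R(z, k) = k + 2*k² (R(z, k) = 2*k² + k = k + 2*k²)
W(c(0))*R(-9, 13) = (12 - 4*(-2 + (5 + 0)²))*(13*(1 + 2*13)) = (12 - 4*(-2 + 5²))*(13*(1 + 26)) = (12 - 4*(-2 + 25))*(13*27) = (12 - 4*23)*351 = (12 - 92)*351 = -80*351 = -28080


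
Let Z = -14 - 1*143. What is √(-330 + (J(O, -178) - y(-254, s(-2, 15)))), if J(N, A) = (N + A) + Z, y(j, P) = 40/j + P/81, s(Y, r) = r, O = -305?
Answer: 5*I*√50691669/1143 ≈ 31.145*I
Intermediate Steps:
y(j, P) = 40/j + P/81 (y(j, P) = 40/j + P*(1/81) = 40/j + P/81)
Z = -157 (Z = -14 - 143 = -157)
J(N, A) = -157 + A + N (J(N, A) = (N + A) - 157 = (A + N) - 157 = -157 + A + N)
√(-330 + (J(O, -178) - y(-254, s(-2, 15)))) = √(-330 + ((-157 - 178 - 305) - (40/(-254) + (1/81)*15))) = √(-330 + (-640 - (40*(-1/254) + 5/27))) = √(-330 + (-640 - (-20/127 + 5/27))) = √(-330 + (-640 - 1*95/3429)) = √(-330 + (-640 - 95/3429)) = √(-330 - 2194655/3429) = √(-3326225/3429) = 5*I*√50691669/1143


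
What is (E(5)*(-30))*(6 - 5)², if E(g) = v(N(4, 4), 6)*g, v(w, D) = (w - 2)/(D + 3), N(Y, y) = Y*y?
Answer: -700/3 ≈ -233.33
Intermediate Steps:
v(w, D) = (-2 + w)/(3 + D)
E(g) = 14*g/9 (E(g) = ((-2 + 4*4)/(3 + 6))*g = ((-2 + 16)/9)*g = ((⅑)*14)*g = 14*g/9)
(E(5)*(-30))*(6 - 5)² = (((14/9)*5)*(-30))*(6 - 5)² = ((70/9)*(-30))*1² = -700/3*1 = -700/3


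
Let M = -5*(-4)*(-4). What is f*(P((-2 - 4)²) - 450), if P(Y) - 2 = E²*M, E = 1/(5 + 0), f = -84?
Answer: 189504/5 ≈ 37901.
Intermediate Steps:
E = ⅕ (E = 1/5 = ⅕ ≈ 0.20000)
M = -80 (M = 20*(-4) = -80)
P(Y) = -6/5 (P(Y) = 2 + (⅕)²*(-80) = 2 + (1/25)*(-80) = 2 - 16/5 = -6/5)
f*(P((-2 - 4)²) - 450) = -84*(-6/5 - 450) = -84*(-2256/5) = 189504/5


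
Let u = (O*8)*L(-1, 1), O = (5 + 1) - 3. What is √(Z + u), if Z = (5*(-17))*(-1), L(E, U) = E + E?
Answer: √37 ≈ 6.0828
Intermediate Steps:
L(E, U) = 2*E
O = 3 (O = 6 - 3 = 3)
u = -48 (u = (3*8)*(2*(-1)) = 24*(-2) = -48)
Z = 85 (Z = -85*(-1) = 85)
√(Z + u) = √(85 - 48) = √37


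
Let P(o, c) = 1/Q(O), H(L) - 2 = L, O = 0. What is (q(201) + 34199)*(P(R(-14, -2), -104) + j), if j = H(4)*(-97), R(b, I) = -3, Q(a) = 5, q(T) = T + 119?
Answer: -100415771/5 ≈ -2.0083e+7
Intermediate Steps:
q(T) = 119 + T
H(L) = 2 + L
P(o, c) = ⅕ (P(o, c) = 1/5 = ⅕)
j = -582 (j = (2 + 4)*(-97) = 6*(-97) = -582)
(q(201) + 34199)*(P(R(-14, -2), -104) + j) = ((119 + 201) + 34199)*(⅕ - 582) = (320 + 34199)*(-2909/5) = 34519*(-2909/5) = -100415771/5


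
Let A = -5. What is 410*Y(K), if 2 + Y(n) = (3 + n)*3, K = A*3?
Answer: -15580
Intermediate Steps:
K = -15 (K = -5*3 = -15)
Y(n) = 7 + 3*n (Y(n) = -2 + (3 + n)*3 = -2 + (9 + 3*n) = 7 + 3*n)
410*Y(K) = 410*(7 + 3*(-15)) = 410*(7 - 45) = 410*(-38) = -15580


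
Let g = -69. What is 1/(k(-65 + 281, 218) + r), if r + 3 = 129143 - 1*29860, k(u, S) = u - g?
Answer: 1/99565 ≈ 1.0044e-5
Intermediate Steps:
k(u, S) = 69 + u (k(u, S) = u - 1*(-69) = u + 69 = 69 + u)
r = 99280 (r = -3 + (129143 - 1*29860) = -3 + (129143 - 29860) = -3 + 99283 = 99280)
1/(k(-65 + 281, 218) + r) = 1/((69 + (-65 + 281)) + 99280) = 1/((69 + 216) + 99280) = 1/(285 + 99280) = 1/99565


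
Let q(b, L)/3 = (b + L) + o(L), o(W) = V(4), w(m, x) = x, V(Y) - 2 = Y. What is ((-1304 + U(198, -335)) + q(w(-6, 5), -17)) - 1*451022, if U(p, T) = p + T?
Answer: -452481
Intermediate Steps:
V(Y) = 2 + Y
o(W) = 6 (o(W) = 2 + 4 = 6)
U(p, T) = T + p
q(b, L) = 18 + 3*L + 3*b (q(b, L) = 3*((b + L) + 6) = 3*((L + b) + 6) = 3*(6 + L + b) = 18 + 3*L + 3*b)
((-1304 + U(198, -335)) + q(w(-6, 5), -17)) - 1*451022 = ((-1304 + (-335 + 198)) + (18 + 3*(-17) + 3*5)) - 1*451022 = ((-1304 - 137) + (18 - 51 + 15)) - 451022 = (-1441 - 18) - 451022 = -1459 - 451022 = -452481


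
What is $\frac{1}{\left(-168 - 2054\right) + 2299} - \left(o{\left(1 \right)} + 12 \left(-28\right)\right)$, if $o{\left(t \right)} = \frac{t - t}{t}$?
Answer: $\frac{25873}{77} \approx 336.01$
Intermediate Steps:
$o{\left(t \right)} = 0$ ($o{\left(t \right)} = \frac{0}{t} = 0$)
$\frac{1}{\left(-168 - 2054\right) + 2299} - \left(o{\left(1 \right)} + 12 \left(-28\right)\right) = \frac{1}{\left(-168 - 2054\right) + 2299} - \left(0 + 12 \left(-28\right)\right) = \frac{1}{-2222 + 2299} - \left(0 - 336\right) = \frac{1}{77} - -336 = \frac{1}{77} + 336 = \frac{25873}{77}$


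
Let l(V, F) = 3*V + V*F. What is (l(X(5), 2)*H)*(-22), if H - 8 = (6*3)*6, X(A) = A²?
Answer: -319000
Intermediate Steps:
l(V, F) = 3*V + F*V
H = 116 (H = 8 + (6*3)*6 = 8 + 18*6 = 8 + 108 = 116)
(l(X(5), 2)*H)*(-22) = ((5²*(3 + 2))*116)*(-22) = ((25*5)*116)*(-22) = (125*116)*(-22) = 14500*(-22) = -319000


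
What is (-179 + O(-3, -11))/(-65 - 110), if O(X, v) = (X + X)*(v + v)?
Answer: 47/175 ≈ 0.26857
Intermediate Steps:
O(X, v) = 4*X*v (O(X, v) = (2*X)*(2*v) = 4*X*v)
(-179 + O(-3, -11))/(-65 - 110) = (-179 + 4*(-3)*(-11))/(-65 - 110) = (-179 + 132)/(-175) = -47*(-1/175) = 47/175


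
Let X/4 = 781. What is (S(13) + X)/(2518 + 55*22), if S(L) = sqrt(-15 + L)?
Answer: 781/932 + I*sqrt(2)/3728 ≈ 0.83798 + 0.00037935*I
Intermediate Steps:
X = 3124 (X = 4*781 = 3124)
(S(13) + X)/(2518 + 55*22) = (sqrt(-15 + 13) + 3124)/(2518 + 55*22) = (sqrt(-2) + 3124)/(2518 + 1210) = (I*sqrt(2) + 3124)/3728 = (3124 + I*sqrt(2))*(1/3728) = 781/932 + I*sqrt(2)/3728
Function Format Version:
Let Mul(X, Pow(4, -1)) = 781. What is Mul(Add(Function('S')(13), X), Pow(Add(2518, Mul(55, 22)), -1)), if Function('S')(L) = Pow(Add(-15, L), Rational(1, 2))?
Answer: Add(Rational(781, 932), Mul(Rational(1, 3728), I, Pow(2, Rational(1, 2)))) ≈ Add(0.83798, Mul(0.00037935, I))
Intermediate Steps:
X = 3124 (X = Mul(4, 781) = 3124)
Mul(Add(Function('S')(13), X), Pow(Add(2518, Mul(55, 22)), -1)) = Mul(Add(Pow(Add(-15, 13), Rational(1, 2)), 3124), Pow(Add(2518, Mul(55, 22)), -1)) = Mul(Add(Pow(-2, Rational(1, 2)), 3124), Pow(Add(2518, 1210), -1)) = Mul(Add(Mul(I, Pow(2, Rational(1, 2))), 3124), Pow(3728, -1)) = Mul(Add(3124, Mul(I, Pow(2, Rational(1, 2)))), Rational(1, 3728)) = Add(Rational(781, 932), Mul(Rational(1, 3728), I, Pow(2, Rational(1, 2))))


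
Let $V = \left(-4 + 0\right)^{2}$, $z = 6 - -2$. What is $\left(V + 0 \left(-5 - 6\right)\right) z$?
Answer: $128$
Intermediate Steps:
$z = 8$ ($z = 6 + 2 = 8$)
$V = 16$ ($V = \left(-4\right)^{2} = 16$)
$\left(V + 0 \left(-5 - 6\right)\right) z = \left(16 + 0 \left(-5 - 6\right)\right) 8 = \left(16 + 0 \left(-11\right)\right) 8 = \left(16 + 0\right) 8 = 16 \cdot 8 = 128$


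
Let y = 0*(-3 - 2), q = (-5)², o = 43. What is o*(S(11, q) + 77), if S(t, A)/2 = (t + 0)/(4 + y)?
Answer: 7095/2 ≈ 3547.5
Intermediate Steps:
q = 25
y = 0 (y = 0*(-5) = 0)
S(t, A) = t/2 (S(t, A) = 2*((t + 0)/(4 + 0)) = 2*(t/4) = t/2)
o*(S(11, q) + 77) = 43*((½)*11 + 77) = 43*(11/2 + 77) = 43*(165/2) = 7095/2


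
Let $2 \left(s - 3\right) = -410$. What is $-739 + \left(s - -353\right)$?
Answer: $-588$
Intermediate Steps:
$s = -202$ ($s = 3 + \frac{1}{2} \left(-410\right) = 3 - 205 = -202$)
$-739 + \left(s - -353\right) = -739 - -151 = -739 + \left(-202 + 353\right) = -739 + 151 = -588$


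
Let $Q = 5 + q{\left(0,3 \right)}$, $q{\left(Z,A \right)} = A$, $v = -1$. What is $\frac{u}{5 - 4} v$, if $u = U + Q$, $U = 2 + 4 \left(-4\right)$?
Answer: $6$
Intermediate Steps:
$Q = 8$ ($Q = 5 + 3 = 8$)
$U = -14$ ($U = 2 - 16 = -14$)
$u = -6$ ($u = -14 + 8 = -6$)
$\frac{u}{5 - 4} v = - \frac{6}{5 - 4} \left(-1\right) = - \frac{6}{1} \left(-1\right) = \left(-6\right) 1 \left(-1\right) = \left(-6\right) \left(-1\right) = 6$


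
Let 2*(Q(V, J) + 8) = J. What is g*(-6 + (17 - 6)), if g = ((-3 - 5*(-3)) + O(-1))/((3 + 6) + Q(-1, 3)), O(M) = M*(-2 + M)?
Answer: 30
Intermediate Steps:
Q(V, J) = -8 + J/2
g = 6 (g = ((-3 - 5*(-3)) - (-2 - 1))/((3 + 6) + (-8 + (½)*3)) = ((-3 + 15) - 1*(-3))/(9 + (-8 + 3/2)) = (12 + 3)/(9 - 13/2) = 15/(5/2) = 15*(⅖) = 6)
g*(-6 + (17 - 6)) = 6*(-6 + (17 - 6)) = 6*(-6 + 11) = 6*5 = 30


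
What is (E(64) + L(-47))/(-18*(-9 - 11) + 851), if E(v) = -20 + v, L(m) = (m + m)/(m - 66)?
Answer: 5066/136843 ≈ 0.037021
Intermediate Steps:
L(m) = 2*m/(-66 + m) (L(m) = (2*m)/(-66 + m) = 2*m/(-66 + m))
(E(64) + L(-47))/(-18*(-9 - 11) + 851) = ((-20 + 64) + 2*(-47)/(-66 - 47))/(-18*(-9 - 11) + 851) = (44 + 2*(-47)/(-113))/(-18*(-20) + 851) = (44 + 2*(-47)*(-1/113))/(360 + 851) = (44 + 94/113)/1211 = (5066/113)*(1/1211) = 5066/136843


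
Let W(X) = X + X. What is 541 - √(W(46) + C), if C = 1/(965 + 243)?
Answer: 541 - √33563374/604 ≈ 531.41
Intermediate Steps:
C = 1/1208 ≈ 0.00082781
W(X) = 2*X
541 - √(W(46) + C) = 541 - √(2*46 + 1/1208) = 541 - √(92 + 1/1208) = 541 - √(111137/1208) = 541 - √33563374/604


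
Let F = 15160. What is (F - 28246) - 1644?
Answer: -14730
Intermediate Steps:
(F - 28246) - 1644 = (15160 - 28246) - 1644 = -13086 - 1644 = -14730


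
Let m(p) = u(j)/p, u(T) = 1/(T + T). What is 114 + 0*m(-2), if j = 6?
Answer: 114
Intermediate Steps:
u(T) = 1/(2*T)
m(p) = 1/(12*p) (m(p) = ((½)/6)/p = ((½)*(⅙))/p = 1/(12*p))
114 + 0*m(-2) = 114 + 0*((1/12)/(-2)) = 114 + 0*((1/12)*(-½)) = 114 + 0*(-1/24) = 114 + 0 = 114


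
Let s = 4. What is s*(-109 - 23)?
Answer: -528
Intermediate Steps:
s*(-109 - 23) = 4*(-109 - 23) = 4*(-132) = -528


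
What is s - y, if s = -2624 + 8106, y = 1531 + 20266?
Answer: -16315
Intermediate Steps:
y = 21797
s = 5482
s - y = 5482 - 1*21797 = 5482 - 21797 = -16315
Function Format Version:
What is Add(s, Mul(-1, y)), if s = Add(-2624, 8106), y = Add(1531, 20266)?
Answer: -16315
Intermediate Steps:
y = 21797
s = 5482
Add(s, Mul(-1, y)) = Add(5482, Mul(-1, 21797)) = Add(5482, -21797) = -16315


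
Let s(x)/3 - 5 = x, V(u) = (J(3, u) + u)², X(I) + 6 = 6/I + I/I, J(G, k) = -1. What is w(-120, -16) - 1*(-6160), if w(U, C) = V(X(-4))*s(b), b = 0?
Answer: 28015/4 ≈ 7003.8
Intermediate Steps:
X(I) = -5 + 6/I (X(I) = -6 + (6/I + I/I) = -6 + (6/I + 1) = -6 + (1 + 6/I) = -5 + 6/I)
V(u) = (-1 + u)²
s(x) = 15 + 3*x
w(U, C) = 3375/4 (w(U, C) = (-1 + (-5 + 6/(-4)))²*(15 + 3*0) = (-1 + (-5 + 6*(-¼)))²*(15 + 0) = (-1 + (-5 - 3/2))²*15 = (-1 - 13/2)²*15 = (-15/2)²*15 = (225/4)*15 = 3375/4)
w(-120, -16) - 1*(-6160) = 3375/4 - 1*(-6160) = 3375/4 + 6160 = 28015/4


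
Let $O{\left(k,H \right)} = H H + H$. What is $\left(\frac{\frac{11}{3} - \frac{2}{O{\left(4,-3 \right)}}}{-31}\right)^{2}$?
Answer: $\frac{100}{8649} \approx 0.011562$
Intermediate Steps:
$O{\left(k,H \right)} = H + H^{2}$ ($O{\left(k,H \right)} = H^{2} + H = H + H^{2}$)
$\left(\frac{\frac{11}{3} - \frac{2}{O{\left(4,-3 \right)}}}{-31}\right)^{2} = \left(\frac{\frac{11}{3} - \frac{2}{\left(-3\right) \left(1 - 3\right)}}{-31}\right)^{2} = \left(\left(11 \cdot \frac{1}{3} - \frac{2}{\left(-3\right) \left(-2\right)}\right) \left(- \frac{1}{31}\right)\right)^{2} = \left(\left(\frac{11}{3} - \frac{2}{6}\right) \left(- \frac{1}{31}\right)\right)^{2} = \left(\left(\frac{11}{3} - \frac{1}{3}\right) \left(- \frac{1}{31}\right)\right)^{2} = \left(\frac{10}{3} \left(- \frac{1}{31}\right)\right)^{2} = \left(- \frac{10}{93}\right)^{2} = \frac{100}{8649}$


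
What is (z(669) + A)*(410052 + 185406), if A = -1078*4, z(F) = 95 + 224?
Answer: -2377663794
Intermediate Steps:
z(F) = 319
A = -4312
(z(669) + A)*(410052 + 185406) = (319 - 4312)*(410052 + 185406) = -3993*595458 = -2377663794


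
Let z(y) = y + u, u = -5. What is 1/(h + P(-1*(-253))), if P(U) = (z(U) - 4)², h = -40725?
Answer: 1/18811 ≈ 5.3160e-5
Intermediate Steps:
z(y) = -5 + y (z(y) = y - 5 = -5 + y)
P(U) = (-9 + U)² (P(U) = ((-5 + U) - 4)² = (-9 + U)²)
1/(h + P(-1*(-253))) = 1/(-40725 + (-9 - 1*(-253))²) = 1/(-40725 + (-9 + 253)²) = 1/(-40725 + 244²) = 1/(-40725 + 59536) = 1/18811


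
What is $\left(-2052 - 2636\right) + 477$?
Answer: $-4211$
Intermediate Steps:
$\left(-2052 - 2636\right) + 477 = -4688 + 477 = -4211$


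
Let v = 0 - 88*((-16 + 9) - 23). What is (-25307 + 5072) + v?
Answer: -17595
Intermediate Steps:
v = 2640 (v = 0 - 88*(-7 - 23) = 0 - 88*(-30) = 0 + 2640 = 2640)
(-25307 + 5072) + v = (-25307 + 5072) + 2640 = -20235 + 2640 = -17595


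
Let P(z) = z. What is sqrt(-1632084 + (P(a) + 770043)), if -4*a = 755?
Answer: I*sqrt(3448919)/2 ≈ 928.56*I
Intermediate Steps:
a = -755/4 (a = -1/4*755 = -755/4 ≈ -188.75)
sqrt(-1632084 + (P(a) + 770043)) = sqrt(-1632084 + (-755/4 + 770043)) = sqrt(-1632084 + 3079417/4) = sqrt(-3448919/4) = I*sqrt(3448919)/2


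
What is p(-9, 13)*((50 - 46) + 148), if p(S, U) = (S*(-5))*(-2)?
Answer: -13680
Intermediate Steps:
p(S, U) = 10*S (p(S, U) = -5*S*(-2) = 10*S)
p(-9, 13)*((50 - 46) + 148) = (10*(-9))*((50 - 46) + 148) = -90*(4 + 148) = -90*152 = -13680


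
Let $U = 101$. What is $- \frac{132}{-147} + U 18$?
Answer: $\frac{89126}{49} \approx 1818.9$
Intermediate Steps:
$- \frac{132}{-147} + U 18 = - \frac{132}{-147} + 101 \cdot 18 = \left(-132\right) \left(- \frac{1}{147}\right) + 1818 = \frac{44}{49} + 1818 = \frac{89126}{49}$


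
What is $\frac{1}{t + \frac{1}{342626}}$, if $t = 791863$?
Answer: $\frac{342626}{271312852239} \approx 1.2628 \cdot 10^{-6}$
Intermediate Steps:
$\frac{1}{t + \frac{1}{342626}} = \frac{1}{791863 + \frac{1}{342626}} = \frac{1}{\frac{271312852239}{342626}} = \frac{342626}{271312852239}$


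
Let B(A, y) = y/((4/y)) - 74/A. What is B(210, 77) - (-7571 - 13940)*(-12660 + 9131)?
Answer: -31882551583/420 ≈ -7.5911e+7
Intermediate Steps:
B(A, y) = -74/A + y²/4 (B(A, y) = y*(y/4) - 74/A = y²/4 - 74/A = -74/A + y²/4)
B(210, 77) - (-7571 - 13940)*(-12660 + 9131) = (-74/210 + (¼)*77²) - (-7571 - 13940)*(-12660 + 9131) = (-74*1/210 + (¼)*5929) - (-21511)*(-3529) = (-37/105 + 5929/4) - 1*75912319 = 622397/420 - 75912319 = -31882551583/420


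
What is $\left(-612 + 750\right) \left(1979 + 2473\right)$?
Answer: $614376$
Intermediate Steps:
$\left(-612 + 750\right) \left(1979 + 2473\right) = 138 \cdot 4452 = 614376$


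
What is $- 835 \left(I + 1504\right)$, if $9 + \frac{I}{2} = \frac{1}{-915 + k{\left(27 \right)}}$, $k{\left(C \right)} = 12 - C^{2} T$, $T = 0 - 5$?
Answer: $- \frac{1701151345}{1371} \approx -1.2408 \cdot 10^{6}$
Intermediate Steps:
$T = -5$ ($T = 0 - 5 = -5$)
$k{\left(C \right)} = 12 + 5 C^{2}$ ($k{\left(C \right)} = 12 - C^{2} \left(-5\right) = 12 - - 5 C^{2} = 12 + 5 C^{2}$)
$I = - \frac{24677}{1371}$ ($I = -18 + \frac{2}{-915 + \left(12 + 5 \cdot 27^{2}\right)} = -18 + \frac{2}{-915 + \left(12 + 5 \cdot 729\right)} = -18 + \frac{2}{-915 + \left(12 + 3645\right)} = -18 + \frac{2}{-915 + 3657} = -18 + \frac{2}{2742} = -18 + 2 \cdot \frac{1}{2742} = -18 + \frac{1}{1371} = - \frac{24677}{1371} \approx -17.999$)
$- 835 \left(I + 1504\right) = - 835 \left(- \frac{24677}{1371} + 1504\right) = \left(-835\right) \frac{2037307}{1371} = - \frac{1701151345}{1371}$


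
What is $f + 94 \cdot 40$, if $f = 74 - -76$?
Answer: $3910$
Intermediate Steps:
$f = 150$ ($f = 74 + 76 = 150$)
$f + 94 \cdot 40 = 150 + 94 \cdot 40 = 150 + 3760 = 3910$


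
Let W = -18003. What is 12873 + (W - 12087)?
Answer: -17217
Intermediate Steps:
12873 + (W - 12087) = 12873 + (-18003 - 12087) = 12873 - 30090 = -17217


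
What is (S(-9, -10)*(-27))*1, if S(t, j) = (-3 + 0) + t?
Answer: 324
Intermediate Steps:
S(t, j) = -3 + t
(S(-9, -10)*(-27))*1 = ((-3 - 9)*(-27))*1 = -12*(-27)*1 = 324*1 = 324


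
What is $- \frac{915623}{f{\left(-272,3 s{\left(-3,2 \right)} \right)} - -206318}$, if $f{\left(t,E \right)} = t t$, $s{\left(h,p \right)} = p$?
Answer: $- \frac{915623}{280302} \approx -3.2666$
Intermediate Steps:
$f{\left(t,E \right)} = t^{2}$
$- \frac{915623}{f{\left(-272,3 s{\left(-3,2 \right)} \right)} - -206318} = - \frac{915623}{\left(-272\right)^{2} - -206318} = - \frac{915623}{73984 + 206318} = - \frac{915623}{280302}$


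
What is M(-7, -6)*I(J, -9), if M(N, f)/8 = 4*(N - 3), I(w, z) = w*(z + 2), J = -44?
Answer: -98560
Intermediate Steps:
I(w, z) = w*(2 + z)
M(N, f) = -96 + 32*N (M(N, f) = 8*(4*(N - 3)) = 8*(4*(-3 + N)) = 8*(-12 + 4*N) = -96 + 32*N)
M(-7, -6)*I(J, -9) = (-96 + 32*(-7))*(-44*(2 - 9)) = (-96 - 224)*(-44*(-7)) = -320*308 = -98560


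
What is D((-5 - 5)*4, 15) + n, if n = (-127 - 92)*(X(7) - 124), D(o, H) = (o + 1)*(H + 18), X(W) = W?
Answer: 24336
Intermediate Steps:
D(o, H) = (1 + o)*(18 + H)
n = 25623 (n = (-127 - 92)*(7 - 124) = -219*(-117) = 25623)
D((-5 - 5)*4, 15) + n = (18 + 15 + 18*((-5 - 5)*4) + 15*((-5 - 5)*4)) + 25623 = (18 + 15 + 18*(-10*4) + 15*(-10*4)) + 25623 = (18 + 15 + 18*(-40) + 15*(-40)) + 25623 = (18 + 15 - 720 - 600) + 25623 = -1287 + 25623 = 24336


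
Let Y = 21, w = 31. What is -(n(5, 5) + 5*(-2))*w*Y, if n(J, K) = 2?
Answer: 5208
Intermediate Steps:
-(n(5, 5) + 5*(-2))*w*Y = -(2 + 5*(-2))*31*21 = -(2 - 10)*31*21 = -(-8*31)*21 = -(-248)*21 = -1*(-5208) = 5208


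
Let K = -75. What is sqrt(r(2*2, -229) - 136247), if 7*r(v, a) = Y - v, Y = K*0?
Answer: I*sqrt(6676131)/7 ≈ 369.12*I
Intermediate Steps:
Y = 0 (Y = -75*0 = 0)
r(v, a) = -v/7 (r(v, a) = (0 - v)/7 = (-v)/7 = -v/7)
sqrt(r(2*2, -229) - 136247) = sqrt(-2*2/7 - 136247) = sqrt(-1/7*4 - 136247) = sqrt(-4/7 - 136247) = sqrt(-953733/7) = I*sqrt(6676131)/7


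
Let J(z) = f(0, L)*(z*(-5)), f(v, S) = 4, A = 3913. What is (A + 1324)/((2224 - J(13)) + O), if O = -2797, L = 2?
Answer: -5237/313 ≈ -16.732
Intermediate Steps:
J(z) = -20*z (J(z) = 4*(z*(-5)) = 4*(-5*z) = -20*z)
(A + 1324)/((2224 - J(13)) + O) = (3913 + 1324)/((2224 - (-20)*13) - 2797) = 5237/((2224 - 1*(-260)) - 2797) = 5237/((2224 + 260) - 2797) = 5237/(2484 - 2797) = 5237/(-313) = 5237*(-1/313) = -5237/313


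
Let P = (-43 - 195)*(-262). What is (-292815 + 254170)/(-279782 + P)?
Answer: 38645/217426 ≈ 0.17774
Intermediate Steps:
P = 62356 (P = -238*(-262) = 62356)
(-292815 + 254170)/(-279782 + P) = (-292815 + 254170)/(-279782 + 62356) = -38645/(-217426) = -38645*(-1/217426) = 38645/217426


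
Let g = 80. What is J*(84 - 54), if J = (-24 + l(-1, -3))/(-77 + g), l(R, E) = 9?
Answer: -150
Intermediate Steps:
J = -5 (J = (-24 + 9)/(-77 + 80) = -15/3 = -15*⅓ = -5)
J*(84 - 54) = -5*(84 - 54) = -5*30 = -150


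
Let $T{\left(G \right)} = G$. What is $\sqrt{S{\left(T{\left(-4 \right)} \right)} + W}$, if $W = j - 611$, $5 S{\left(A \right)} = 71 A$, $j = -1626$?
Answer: $\frac{i \sqrt{57345}}{5} \approx 47.894 i$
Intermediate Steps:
$S{\left(A \right)} = \frac{71 A}{5}$
$W = -2237$ ($W = -1626 - 611 = -2237$)
$\sqrt{S{\left(T{\left(-4 \right)} \right)} + W} = \sqrt{\frac{71}{5} \left(-4\right) - 2237} = \sqrt{- \frac{284}{5} - 2237} = \sqrt{- \frac{11469}{5}} = \frac{i \sqrt{57345}}{5}$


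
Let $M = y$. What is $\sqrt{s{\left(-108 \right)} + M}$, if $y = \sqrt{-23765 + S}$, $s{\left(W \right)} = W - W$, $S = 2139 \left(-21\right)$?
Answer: $\sqrt[4]{17171} \left(1 + i\right) \approx 11.447 + 11.447 i$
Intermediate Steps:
$S = -44919$
$s{\left(W \right)} = 0$
$y = 2 i \sqrt{17171}$ ($y = \sqrt{-23765 - 44919} = \sqrt{-68684} = 2 i \sqrt{17171} \approx 262.08 i$)
$M = 2 i \sqrt{17171} \approx 262.08 i$
$\sqrt{s{\left(-108 \right)} + M} = \sqrt{0 + 2 i \sqrt{17171}} = \sqrt{2 i \sqrt{17171}} = \sqrt{2} \sqrt[4]{17171} \sqrt{i}$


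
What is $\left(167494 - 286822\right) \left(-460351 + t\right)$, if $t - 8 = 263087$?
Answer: $23538163968$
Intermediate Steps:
$t = 263095$ ($t = 8 + 263087 = 263095$)
$\left(167494 - 286822\right) \left(-460351 + t\right) = \left(167494 - 286822\right) \left(-460351 + 263095\right) = \left(-119328\right) \left(-197256\right) = 23538163968$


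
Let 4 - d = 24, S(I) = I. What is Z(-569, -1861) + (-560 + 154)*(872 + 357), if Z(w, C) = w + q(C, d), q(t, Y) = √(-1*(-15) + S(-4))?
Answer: -499543 + √11 ≈ -4.9954e+5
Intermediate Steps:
d = -20 (d = 4 - 1*24 = 4 - 24 = -20)
q(t, Y) = √11 (q(t, Y) = √(-1*(-15) - 4) = √(15 - 4) = √11)
Z(w, C) = w + √11
Z(-569, -1861) + (-560 + 154)*(872 + 357) = (-569 + √11) + (-560 + 154)*(872 + 357) = (-569 + √11) - 406*1229 = (-569 + √11) - 498974 = -499543 + √11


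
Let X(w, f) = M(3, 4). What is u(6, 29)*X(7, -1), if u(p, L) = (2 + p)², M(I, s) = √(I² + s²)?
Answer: 320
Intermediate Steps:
X(w, f) = 5 (X(w, f) = √(3² + 4²) = √(9 + 16) = √25 = 5)
u(6, 29)*X(7, -1) = (2 + 6)²*5 = 8²*5 = 64*5 = 320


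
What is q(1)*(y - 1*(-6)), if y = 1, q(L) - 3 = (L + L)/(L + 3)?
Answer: 49/2 ≈ 24.500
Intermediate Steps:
q(L) = 3 + 2*L/(3 + L) (q(L) = 3 + (L + L)/(L + 3) = 3 + (2*L)/(3 + L) = 3 + 2*L/(3 + L))
q(1)*(y - 1*(-6)) = ((9 + 5*1)/(3 + 1))*(1 - 1*(-6)) = ((9 + 5)/4)*(1 + 6) = ((¼)*14)*7 = (7/2)*7 = 49/2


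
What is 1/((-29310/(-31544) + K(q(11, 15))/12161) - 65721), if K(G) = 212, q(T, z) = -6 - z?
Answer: -191803292/12605322590413 ≈ -1.5216e-5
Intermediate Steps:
1/((-29310/(-31544) + K(q(11, 15))/12161) - 65721) = 1/((-29310/(-31544) + 212/12161) - 65721) = 1/((-29310*(-1/31544) + 212*(1/12161)) - 65721) = 1/((14655/15772 + 212/12161) - 65721) = 1/(181563119/191803292 - 65721) = 1/(-12605322590413/191803292) = -191803292/12605322590413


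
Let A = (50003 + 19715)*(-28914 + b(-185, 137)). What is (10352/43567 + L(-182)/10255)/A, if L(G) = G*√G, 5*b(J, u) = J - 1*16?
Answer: -25880/219864014914863 + 13*I*√182/1478645680677 ≈ -1.1771e-10 + 1.1861e-10*I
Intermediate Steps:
b(J, u) = -16/5 + J/5 (b(J, u) = (J - 1*16)/5 = (J - 16)/5 = (-16 + J)/5 = -16/5 + J/5)
L(G) = G^(3/2)
A = -10093144578/5 (A = (50003 + 19715)*(-28914 + (-16/5 + (⅕)*(-185))) = 69718*(-28914 + (-16/5 - 37)) = 69718*(-28914 - 201/5) = 69718*(-144771/5) = -10093144578/5 ≈ -2.0186e+9)
(10352/43567 + L(-182)/10255)/A = (10352/43567 + (-182)^(3/2)/10255)/(-10093144578/5) = (10352*(1/43567) - 182*I*√182*(1/10255))*(-5/10093144578) = (10352/43567 - 26*I*√182/1465)*(-5/10093144578) = -25880/219864014914863 + 13*I*√182/1478645680677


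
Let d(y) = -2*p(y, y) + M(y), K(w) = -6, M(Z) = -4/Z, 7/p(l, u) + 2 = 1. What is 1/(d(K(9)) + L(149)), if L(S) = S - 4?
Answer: 3/479 ≈ 0.0062630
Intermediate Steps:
p(l, u) = -7 (p(l, u) = 7/(-2 + 1) = 7/(-1) = 7*(-1) = -7)
L(S) = -4 + S
d(y) = 14 - 4/y (d(y) = -2*(-7) - 4/y = 14 - 4/y)
1/(d(K(9)) + L(149)) = 1/((14 - 4/(-6)) + (-4 + 149)) = 1/((14 - 4*(-⅙)) + 145) = 1/((14 + ⅔) + 145) = 1/(44/3 + 145) = 1/(479/3) = 3/479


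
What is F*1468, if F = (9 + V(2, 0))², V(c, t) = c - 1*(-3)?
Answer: 287728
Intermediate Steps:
V(c, t) = 3 + c (V(c, t) = c + 3 = 3 + c)
F = 196 (F = (9 + (3 + 2))² = (9 + 5)² = 14² = 196)
F*1468 = 196*1468 = 287728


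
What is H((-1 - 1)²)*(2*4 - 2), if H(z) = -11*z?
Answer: -264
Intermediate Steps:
H((-1 - 1)²)*(2*4 - 2) = (-11*(-1 - 1)²)*(2*4 - 2) = (-11*(-2)²)*(8 - 2) = -11*4*6 = -44*6 = -264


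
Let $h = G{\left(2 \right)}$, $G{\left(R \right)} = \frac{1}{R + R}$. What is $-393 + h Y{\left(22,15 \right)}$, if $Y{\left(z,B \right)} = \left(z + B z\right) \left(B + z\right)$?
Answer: $2863$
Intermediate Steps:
$Y{\left(z,B \right)} = \left(B + z\right) \left(z + B z\right)$
$G{\left(R \right)} = \frac{1}{2 R}$
$h = \frac{1}{4}$ ($h = \frac{1}{2 \cdot 2} = \frac{1}{2} \cdot \frac{1}{2} = \frac{1}{4} \approx 0.25$)
$-393 + h Y{\left(22,15 \right)} = -393 + \frac{22 \left(15 + 22 + 15^{2} + 15 \cdot 22\right)}{4} = -393 + \frac{22 \left(15 + 22 + 225 + 330\right)}{4} = -393 + \frac{22 \cdot 592}{4} = -393 + \frac{1}{4} \cdot 13024 = -393 + 3256 = 2863$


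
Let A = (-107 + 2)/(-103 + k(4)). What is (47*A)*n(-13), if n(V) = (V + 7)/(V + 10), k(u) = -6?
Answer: 9870/109 ≈ 90.550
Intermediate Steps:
n(V) = (7 + V)/(10 + V)
A = 105/109 (A = (-107 + 2)/(-103 - 6) = -105/(-109) = -105*(-1/109) = 105/109 ≈ 0.96330)
(47*A)*n(-13) = (47*(105/109))*((7 - 13)/(10 - 13)) = 4935*(-6/(-3))/109 = 4935*(-⅓*(-6))/109 = (4935/109)*2 = 9870/109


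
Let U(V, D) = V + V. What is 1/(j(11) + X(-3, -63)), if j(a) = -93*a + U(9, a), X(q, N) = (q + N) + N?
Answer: -1/1134 ≈ -0.00088183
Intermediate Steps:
U(V, D) = 2*V
X(q, N) = q + 2*N (X(q, N) = (N + q) + N = q + 2*N)
j(a) = 18 - 93*a (j(a) = -93*a + 2*9 = -93*a + 18 = 18 - 93*a)
1/(j(11) + X(-3, -63)) = 1/((18 - 93*11) + (-3 + 2*(-63))) = 1/((18 - 1023) + (-3 - 126)) = 1/(-1005 - 129) = 1/(-1134) = -1/1134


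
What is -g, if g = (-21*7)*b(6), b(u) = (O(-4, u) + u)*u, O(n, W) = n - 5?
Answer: -2646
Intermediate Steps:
O(n, W) = -5 + n
b(u) = u*(-9 + u) (b(u) = ((-5 - 4) + u)*u = (-9 + u)*u = u*(-9 + u))
g = 2646 (g = (-21*7)*(6*(-9 + 6)) = -882*(-3) = -147*(-18) = 2646)
-g = -1*2646 = -2646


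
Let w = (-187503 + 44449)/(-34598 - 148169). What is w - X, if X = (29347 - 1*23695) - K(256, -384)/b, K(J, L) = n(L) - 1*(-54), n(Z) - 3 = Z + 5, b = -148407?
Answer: -21897572284748/3874843167 ≈ -5651.2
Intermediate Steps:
n(Z) = 8 + Z (n(Z) = 3 + (Z + 5) = 3 + (5 + Z) = 8 + Z)
K(J, L) = 62 + L (K(J, L) = (8 + L) - 1*(-54) = (8 + L) + 54 = 62 + L)
X = 119828006/21201 (X = (29347 - 1*23695) - (62 - 384)/(-148407) = (29347 - 23695) - (-322)*(-1)/148407 = 5652 - 1*46/21201 = 5652 - 46/21201 = 119828006/21201 ≈ 5652.0)
w = 143054/182767 (w = -143054/(-182767) = -143054*(-1/182767) = 143054/182767 ≈ 0.78271)
w - X = 143054/182767 - 1*119828006/21201 = 143054/182767 - 119828006/21201 = -21897572284748/3874843167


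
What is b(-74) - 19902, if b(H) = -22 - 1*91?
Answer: -20015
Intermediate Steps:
b(H) = -113 (b(H) = -22 - 91 = -113)
b(-74) - 19902 = -113 - 19902 = -20015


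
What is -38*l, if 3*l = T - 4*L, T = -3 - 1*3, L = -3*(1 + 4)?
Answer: -684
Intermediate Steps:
L = -15 (L = -3*5 = -15)
T = -6 (T = -3 - 3 = -6)
l = 18 (l = (-6 - 4*(-15))/3 = (-6 + 60)/3 = (1/3)*54 = 18)
-38*l = -38*18 = -684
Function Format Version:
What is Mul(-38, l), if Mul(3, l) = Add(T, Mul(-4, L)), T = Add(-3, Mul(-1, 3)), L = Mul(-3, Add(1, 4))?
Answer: -684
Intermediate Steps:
L = -15 (L = Mul(-3, 5) = -15)
T = -6 (T = Add(-3, -3) = -6)
l = 18 (l = Mul(Rational(1, 3), Add(-6, Mul(-4, -15))) = Mul(Rational(1, 3), Add(-6, 60)) = Mul(Rational(1, 3), 54) = 18)
Mul(-38, l) = Mul(-38, 18) = -684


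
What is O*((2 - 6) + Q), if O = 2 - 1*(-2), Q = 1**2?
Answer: -12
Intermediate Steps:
Q = 1
O = 4 (O = 2 + 2 = 4)
O*((2 - 6) + Q) = 4*((2 - 6) + 1) = 4*(-4 + 1) = 4*(-3) = -12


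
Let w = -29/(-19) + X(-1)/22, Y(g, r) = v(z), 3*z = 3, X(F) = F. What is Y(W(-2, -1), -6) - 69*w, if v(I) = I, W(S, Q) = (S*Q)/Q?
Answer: -42293/418 ≈ -101.18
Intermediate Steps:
z = 1 (z = (⅓)*3 = 1)
W(S, Q) = S (W(S, Q) = (Q*S)/Q = S)
Y(g, r) = 1
w = 619/418 (w = -29/(-19) - 1/22 = -29*(-1/19) - 1*1/22 = 29/19 - 1/22 = 619/418 ≈ 1.4809)
Y(W(-2, -1), -6) - 69*w = 1 - 69*619/418 = 1 - 42711/418 = -42293/418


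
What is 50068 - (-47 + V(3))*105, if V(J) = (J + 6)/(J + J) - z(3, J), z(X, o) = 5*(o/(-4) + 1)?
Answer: 219907/4 ≈ 54977.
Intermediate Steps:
z(X, o) = 5 - 5*o/4 (z(X, o) = 5*(o*(-1/4) + 1) = 5*(-o/4 + 1) = 5*(1 - o/4) = 5 - 5*o/4)
V(J) = -5 + 5*J/4 + (6 + J)/(2*J) (V(J) = (J + 6)/(J + J) - (5 - 5*J/4) = (6 + J)/((2*J)) + (-5 + 5*J/4) = (6 + J)*(1/(2*J)) + (-5 + 5*J/4) = (6 + J)/(2*J) + (-5 + 5*J/4) = -5 + 5*J/4 + (6 + J)/(2*J))
50068 - (-47 + V(3))*105 = 50068 - (-47 + (1/4)*(12 + 3*(-18 + 5*3))/3)*105 = 50068 - (-47 + (1/4)*(1/3)*(12 + 3*(-18 + 15)))*105 = 50068 - (-47 + (1/4)*(1/3)*(12 + 3*(-3)))*105 = 50068 - (-47 + (1/4)*(1/3)*(12 - 9))*105 = 50068 - (-47 + (1/4)*(1/3)*3)*105 = 50068 - (-47 + 1/4)*105 = 50068 - (-187)*105/4 = 50068 - 1*(-19635/4) = 50068 + 19635/4 = 219907/4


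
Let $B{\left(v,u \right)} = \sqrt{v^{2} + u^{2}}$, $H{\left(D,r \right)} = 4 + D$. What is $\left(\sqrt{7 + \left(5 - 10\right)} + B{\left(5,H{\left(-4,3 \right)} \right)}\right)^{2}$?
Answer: $\left(5 + \sqrt{2}\right)^{2} \approx 41.142$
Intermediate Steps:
$B{\left(v,u \right)} = \sqrt{u^{2} + v^{2}}$
$\left(\sqrt{7 + \left(5 - 10\right)} + B{\left(5,H{\left(-4,3 \right)} \right)}\right)^{2} = \left(\sqrt{7 + \left(5 - 10\right)} + \sqrt{\left(4 - 4\right)^{2} + 5^{2}}\right)^{2} = \left(\sqrt{7 + \left(5 - 10\right)} + \sqrt{0^{2} + 25}\right)^{2} = \left(\sqrt{7 - 5} + \sqrt{0 + 25}\right)^{2} = \left(\sqrt{2} + \sqrt{25}\right)^{2} = \left(\sqrt{2} + 5\right)^{2} = \left(5 + \sqrt{2}\right)^{2}$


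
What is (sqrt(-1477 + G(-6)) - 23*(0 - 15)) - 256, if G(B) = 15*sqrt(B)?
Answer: 89 + sqrt(-1477 + 15*I*sqrt(6)) ≈ 89.478 + 38.435*I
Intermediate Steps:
(sqrt(-1477 + G(-6)) - 23*(0 - 15)) - 256 = (sqrt(-1477 + 15*sqrt(-6)) - 23*(0 - 15)) - 256 = (sqrt(-1477 + 15*(I*sqrt(6))) - 23*(-15)) - 256 = (sqrt(-1477 + 15*I*sqrt(6)) + 345) - 256 = (345 + sqrt(-1477 + 15*I*sqrt(6))) - 256 = 89 + sqrt(-1477 + 15*I*sqrt(6))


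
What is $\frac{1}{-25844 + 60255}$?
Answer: $\frac{1}{34411} \approx 2.906 \cdot 10^{-5}$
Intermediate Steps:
$\frac{1}{-25844 + 60255} = \frac{1}{34411}$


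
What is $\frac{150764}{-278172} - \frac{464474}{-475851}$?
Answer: $\frac{4788538447}{11030702031} \approx 0.43411$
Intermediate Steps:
$\frac{150764}{-278172} - \frac{464474}{-475851} = 150764 \left(- \frac{1}{278172}\right) - - \frac{464474}{475851} = - \frac{37691}{69543} + \frac{464474}{475851} = \frac{4788538447}{11030702031}$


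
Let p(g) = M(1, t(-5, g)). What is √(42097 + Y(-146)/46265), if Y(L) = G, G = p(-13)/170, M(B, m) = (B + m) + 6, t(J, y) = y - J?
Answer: √104163152288515098/1573010 ≈ 205.18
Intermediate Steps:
M(B, m) = 6 + B + m
p(g) = 12 + g (p(g) = 6 + 1 + (g - 1*(-5)) = 6 + 1 + (g + 5) = 6 + 1 + (5 + g) = 12 + g)
G = -1/170 (G = (12 - 13)/170 = -1*1/170 = -1/170 ≈ -0.0058824)
Y(L) = -1/170
√(42097 + Y(-146)/46265) = √(42097 - 1/170/46265) = √(42097 - 1/170*1/46265) = √(42097 - 1/7865050) = √(331095009849/7865050) = √104163152288515098/1573010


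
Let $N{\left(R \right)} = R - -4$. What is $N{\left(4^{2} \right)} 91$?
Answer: $1820$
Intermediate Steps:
$N{\left(R \right)} = 4 + R$ ($N{\left(R \right)} = R + 4 = 4 + R$)
$N{\left(4^{2} \right)} 91 = \left(4 + 4^{2}\right) 91 = \left(4 + 16\right) 91 = 20 \cdot 91 = 1820$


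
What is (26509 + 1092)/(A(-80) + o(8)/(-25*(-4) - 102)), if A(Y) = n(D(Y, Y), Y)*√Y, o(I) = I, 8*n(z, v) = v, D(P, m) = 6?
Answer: -27601/2004 + 138005*I*√5/1002 ≈ -13.773 + 307.97*I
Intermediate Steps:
n(z, v) = v/8
A(Y) = Y^(3/2)/8 (A(Y) = (Y/8)*√Y = Y^(3/2)/8)
(26509 + 1092)/(A(-80) + o(8)/(-25*(-4) - 102)) = (26509 + 1092)/((-80)^(3/2)/8 + 8/(-25*(-4) - 102)) = 27601/((-320*I*√5)/8 + 8/(100 - 102)) = 27601/(-40*I*√5 + 8/(-2)) = 27601/(-40*I*√5 + 8*(-½)) = 27601/(-40*I*√5 - 4) = 27601/(-4 - 40*I*√5)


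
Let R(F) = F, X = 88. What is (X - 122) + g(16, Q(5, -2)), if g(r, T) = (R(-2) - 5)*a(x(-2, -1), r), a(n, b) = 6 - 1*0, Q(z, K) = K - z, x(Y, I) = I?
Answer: -76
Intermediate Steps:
a(n, b) = 6 (a(n, b) = 6 + 0 = 6)
g(r, T) = -42 (g(r, T) = (-2 - 5)*6 = -7*6 = -42)
(X - 122) + g(16, Q(5, -2)) = (88 - 122) - 42 = -34 - 42 = -76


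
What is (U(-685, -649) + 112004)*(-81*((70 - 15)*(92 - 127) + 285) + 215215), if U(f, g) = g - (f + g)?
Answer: 39221969895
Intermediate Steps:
U(f, g) = -f (U(f, g) = g + (-f - g) = -f)
(U(-685, -649) + 112004)*(-81*((70 - 15)*(92 - 127) + 285) + 215215) = (-1*(-685) + 112004)*(-81*((70 - 15)*(92 - 127) + 285) + 215215) = (685 + 112004)*(-81*(55*(-35) + 285) + 215215) = 112689*(-81*(-1925 + 285) + 215215) = 112689*(-81*(-1640) + 215215) = 112689*(132840 + 215215) = 112689*348055 = 39221969895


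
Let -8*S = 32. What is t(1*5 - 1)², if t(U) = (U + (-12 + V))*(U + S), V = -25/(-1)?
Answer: 0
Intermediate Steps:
S = -4 (S = -⅛*32 = -4)
V = 25 (V = -25*(-1) = 25)
t(U) = (-4 + U)*(13 + U) (t(U) = (U + (-12 + 25))*(U - 4) = (U + 13)*(-4 + U) = (13 + U)*(-4 + U) = (-4 + U)*(13 + U))
t(1*5 - 1)² = (-52 + (1*5 - 1)² + 9*(1*5 - 1))² = (-52 + (5 - 1)² + 9*(5 - 1))² = (-52 + 4² + 9*4)² = (-52 + 16 + 36)² = 0² = 0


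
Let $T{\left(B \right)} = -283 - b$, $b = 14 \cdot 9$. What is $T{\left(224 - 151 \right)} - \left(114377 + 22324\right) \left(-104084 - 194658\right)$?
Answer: $40838329733$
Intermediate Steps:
$b = 126$
$T{\left(B \right)} = -409$ ($T{\left(B \right)} = -283 - 126 = -409$)
$T{\left(224 - 151 \right)} - \left(114377 + 22324\right) \left(-104084 - 194658\right) = -409 - \left(114377 + 22324\right) \left(-104084 - 194658\right) = -409 - 136701 \left(-298742\right) = -409 - -40838330142 = -409 + 40838330142 = 40838329733$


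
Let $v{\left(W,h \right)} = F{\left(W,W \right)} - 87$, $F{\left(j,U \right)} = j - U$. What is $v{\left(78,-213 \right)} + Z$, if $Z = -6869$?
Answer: $-6956$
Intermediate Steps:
$v{\left(W,h \right)} = -87$ ($v{\left(W,h \right)} = \left(W - W\right) - 87 = 0 - 87 = -87$)
$v{\left(78,-213 \right)} + Z = -87 - 6869 = -6956$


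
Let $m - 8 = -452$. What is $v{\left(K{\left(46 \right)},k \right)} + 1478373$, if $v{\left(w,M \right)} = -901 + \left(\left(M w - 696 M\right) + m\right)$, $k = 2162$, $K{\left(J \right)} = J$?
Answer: $71728$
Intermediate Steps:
$m = -444$ ($m = 8 - 452 = -444$)
$v{\left(w,M \right)} = -1345 - 696 M + M w$ ($v{\left(w,M \right)} = -901 - \left(444 + 696 M - M w\right) = -1345 - 696 M + M w$)
$v{\left(K{\left(46 \right)},k \right)} + 1478373 = \left(-1345 - 1504752 + 2162 \cdot 46\right) + 1478373 = \left(-1345 - 1504752 + 99452\right) + 1478373 = -1406645 + 1478373 = 71728$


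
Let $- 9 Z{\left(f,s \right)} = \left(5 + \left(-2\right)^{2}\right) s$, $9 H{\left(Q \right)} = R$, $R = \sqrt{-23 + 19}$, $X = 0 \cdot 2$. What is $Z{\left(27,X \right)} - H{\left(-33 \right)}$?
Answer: $- \frac{2 i}{9} \approx - 0.22222 i$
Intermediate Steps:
$X = 0$
$R = 2 i$ ($R = \sqrt{-4} = 2 i \approx 2.0 i$)
$H{\left(Q \right)} = \frac{2 i}{9}$
$Z{\left(f,s \right)} = - s$ ($Z{\left(f,s \right)} = - \frac{\left(5 + \left(-2\right)^{2}\right) s}{9} = - \frac{\left(5 + 4\right) s}{9} = - \frac{9 s}{9} = - s$)
$Z{\left(27,X \right)} - H{\left(-33 \right)} = \left(-1\right) 0 - \frac{2 i}{9} = 0 - \frac{2 i}{9} = - \frac{2 i}{9}$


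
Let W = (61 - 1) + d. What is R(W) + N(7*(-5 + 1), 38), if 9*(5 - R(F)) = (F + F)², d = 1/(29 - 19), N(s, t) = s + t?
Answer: -357826/225 ≈ -1590.3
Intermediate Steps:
d = ⅒ (d = 1/10 = ⅒ ≈ 0.10000)
W = 601/10 (W = (61 - 1) + ⅒ = 60 + ⅒ = 601/10 ≈ 60.100)
R(F) = 5 - 4*F²/9 (R(F) = 5 - (F + F)²/9 = 5 - 4*F²/9)
R(W) + N(7*(-5 + 1), 38) = (5 - 4*(601/10)²/9) + (7*(-5 + 1) + 38) = (5 - 4/9*361201/100) + (7*(-4) + 38) = (5 - 361201/225) + (-28 + 38) = -360076/225 + 10 = -357826/225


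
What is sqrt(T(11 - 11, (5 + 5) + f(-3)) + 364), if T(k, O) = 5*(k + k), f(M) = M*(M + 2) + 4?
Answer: 2*sqrt(91) ≈ 19.079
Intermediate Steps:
f(M) = 4 + M*(2 + M) (f(M) = M*(2 + M) + 4 = 4 + M*(2 + M))
T(k, O) = 10*k (T(k, O) = 5*(2*k) = 10*k)
sqrt(T(11 - 11, (5 + 5) + f(-3)) + 364) = sqrt(10*(11 - 11) + 364) = sqrt(10*0 + 364) = sqrt(0 + 364) = sqrt(364) = 2*sqrt(91)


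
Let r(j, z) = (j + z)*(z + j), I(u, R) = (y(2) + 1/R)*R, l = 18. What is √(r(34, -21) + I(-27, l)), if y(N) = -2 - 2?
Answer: 7*√2 ≈ 9.8995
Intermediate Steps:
y(N) = -4
I(u, R) = R*(-4 + 1/R) (I(u, R) = (-4 + 1/R)*R = R*(-4 + 1/R))
r(j, z) = (j + z)² (r(j, z) = (j + z)*(j + z) = (j + z)²)
√(r(34, -21) + I(-27, l)) = √((34 - 21)² + (1 - 4*18)) = √(13² + (1 - 72)) = √(169 - 71) = √98 = 7*√2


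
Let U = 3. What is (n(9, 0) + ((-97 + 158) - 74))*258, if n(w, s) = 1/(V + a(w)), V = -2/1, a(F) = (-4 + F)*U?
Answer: -43344/13 ≈ -3334.2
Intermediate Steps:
a(F) = -12 + 3*F (a(F) = (-4 + F)*3 = -12 + 3*F)
V = -2 (V = -2*1 = -2)
n(w, s) = 1/(-14 + 3*w) (n(w, s) = 1/(-2 + (-12 + 3*w)) = 1/(-14 + 3*w))
(n(9, 0) + ((-97 + 158) - 74))*258 = (1/(-14 + 3*9) + ((-97 + 158) - 74))*258 = (1/(-14 + 27) + (61 - 74))*258 = (1/13 - 13)*258 = -168/13*258 = -43344/13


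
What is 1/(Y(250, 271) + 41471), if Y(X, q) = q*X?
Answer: 1/109221 ≈ 9.1557e-6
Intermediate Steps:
Y(X, q) = X*q
1/(Y(250, 271) + 41471) = 1/(250*271 + 41471) = 1/(67750 + 41471) = 1/109221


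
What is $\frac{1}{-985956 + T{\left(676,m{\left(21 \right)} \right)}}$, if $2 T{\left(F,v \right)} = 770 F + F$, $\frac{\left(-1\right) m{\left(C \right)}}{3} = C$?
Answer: $- \frac{1}{725358} \approx -1.3786 \cdot 10^{-6}$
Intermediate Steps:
$m{\left(C \right)} = - 3 C$
$T{\left(F,v \right)} = \frac{771 F}{2}$ ($T{\left(F,v \right)} = \frac{770 F + F}{2} = \frac{771 F}{2}$)
$\frac{1}{-985956 + T{\left(676,m{\left(21 \right)} \right)}} = \frac{1}{-985956 + \frac{771}{2} \cdot 676} = \frac{1}{-985956 + 260598} = \frac{1}{-725358} = - \frac{1}{725358}$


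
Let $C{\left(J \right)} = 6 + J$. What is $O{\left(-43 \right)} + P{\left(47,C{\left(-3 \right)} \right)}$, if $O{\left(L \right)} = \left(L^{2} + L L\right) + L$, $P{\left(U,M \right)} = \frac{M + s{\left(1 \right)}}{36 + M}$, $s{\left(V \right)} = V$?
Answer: $\frac{142549}{39} \approx 3655.1$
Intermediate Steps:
$P{\left(U,M \right)} = \frac{1 + M}{36 + M}$ ($P{\left(U,M \right)} = \frac{M + 1}{36 + M} = \frac{1 + M}{36 + M}$)
$O{\left(L \right)} = L + 2 L^{2}$ ($O{\left(L \right)} = \left(L^{2} + L^{2}\right) + L = 2 L^{2} + L = L + 2 L^{2}$)
$O{\left(-43 \right)} + P{\left(47,C{\left(-3 \right)} \right)} = - 43 \left(1 + 2 \left(-43\right)\right) + \frac{1 + \left(6 - 3\right)}{36 + \left(6 - 3\right)} = - 43 \left(1 - 86\right) + \frac{1 + 3}{36 + 3} = \left(-43\right) \left(-85\right) + \frac{1}{39} \cdot 4 = 3655 + \frac{1}{39} \cdot 4 = 3655 + \frac{4}{39} = \frac{142549}{39}$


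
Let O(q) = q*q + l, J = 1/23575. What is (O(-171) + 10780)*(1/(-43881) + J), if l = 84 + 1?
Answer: 814392436/1034494575 ≈ 0.78724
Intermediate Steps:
J = 1/23575 ≈ 4.2418e-5
l = 85
O(q) = 85 + q**2 (O(q) = q*q + 85 = q**2 + 85 = 85 + q**2)
(O(-171) + 10780)*(1/(-43881) + J) = ((85 + (-171)**2) + 10780)*(1/(-43881) + 1/23575) = ((85 + 29241) + 10780)*(-1/43881 + 1/23575) = (29326 + 10780)*(20306/1034494575) = 40106*(20306/1034494575) = 814392436/1034494575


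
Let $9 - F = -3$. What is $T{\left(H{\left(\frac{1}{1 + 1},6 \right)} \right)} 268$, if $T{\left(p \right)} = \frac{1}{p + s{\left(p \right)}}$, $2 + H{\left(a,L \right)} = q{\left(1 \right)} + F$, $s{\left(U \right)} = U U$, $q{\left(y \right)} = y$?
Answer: $\frac{67}{33} \approx 2.0303$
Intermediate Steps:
$F = 12$ ($F = 9 - -3 = 9 + 3 = 12$)
$s{\left(U \right)} = U^{2}$
$H{\left(a,L \right)} = 11$ ($H{\left(a,L \right)} = -2 + \left(1 + 12\right) = -2 + 13 = 11$)
$T{\left(p \right)} = \frac{1}{p + p^{2}}$
$T{\left(H{\left(\frac{1}{1 + 1},6 \right)} \right)} 268 = \frac{1}{11 \left(1 + 11\right)} 268 = \frac{1}{11 \cdot 12} \cdot 268 = \frac{1}{11} \cdot \frac{1}{12} \cdot 268 = \frac{1}{132} \cdot 268 = \frac{67}{33}$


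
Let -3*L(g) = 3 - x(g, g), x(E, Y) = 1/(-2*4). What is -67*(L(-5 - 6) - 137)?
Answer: 221971/24 ≈ 9248.8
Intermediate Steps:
x(E, Y) = -⅛ (x(E, Y) = 1/(-8) = -⅛)
L(g) = -25/24 (L(g) = -(3 - 1*(-⅛))/3 = -(3 + ⅛)/3 = -⅓*25/8 = -25/24)
-67*(L(-5 - 6) - 137) = -67*(-25/24 - 137) = -67*(-3313/24) = 221971/24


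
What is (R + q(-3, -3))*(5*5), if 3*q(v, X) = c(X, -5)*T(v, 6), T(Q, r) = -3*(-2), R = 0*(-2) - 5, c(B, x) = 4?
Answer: 75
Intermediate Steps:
R = -5 (R = 0 - 5 = -5)
T(Q, r) = 6
q(v, X) = 8 (q(v, X) = (4*6)/3 = (⅓)*24 = 8)
(R + q(-3, -3))*(5*5) = (-5 + 8)*(5*5) = 3*25 = 75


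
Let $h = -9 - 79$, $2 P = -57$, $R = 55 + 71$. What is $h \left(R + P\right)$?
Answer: $-8580$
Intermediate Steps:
$R = 126$
$P = - \frac{57}{2}$ ($P = \frac{1}{2} \left(-57\right) = - \frac{57}{2} \approx -28.5$)
$h = -88$ ($h = -9 - 79 = -88$)
$h \left(R + P\right) = - 88 \left(126 - \frac{57}{2}\right) = \left(-88\right) \frac{195}{2} = -8580$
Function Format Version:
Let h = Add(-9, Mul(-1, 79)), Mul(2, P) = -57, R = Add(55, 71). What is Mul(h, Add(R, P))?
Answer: -8580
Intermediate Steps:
R = 126
P = Rational(-57, 2) (P = Mul(Rational(1, 2), -57) = Rational(-57, 2) ≈ -28.500)
h = -88 (h = Add(-9, -79) = -88)
Mul(h, Add(R, P)) = Mul(-88, Add(126, Rational(-57, 2))) = Mul(-88, Rational(195, 2)) = -8580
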